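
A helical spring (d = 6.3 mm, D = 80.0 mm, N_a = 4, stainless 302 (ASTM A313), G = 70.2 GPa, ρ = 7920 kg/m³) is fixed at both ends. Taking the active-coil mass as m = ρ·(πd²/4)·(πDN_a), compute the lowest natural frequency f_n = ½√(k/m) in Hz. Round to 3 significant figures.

82.5 Hz

k = Gd⁴/(8D³N_a) = (70.2×10³)(6.3⁴)/(8·80.0³·4) = 6.7496 N/mm = 6749.6 N/m
Wire length L = πDN_a = π·80.0·4 = 1005.3 mm
m = ρ·(πd²/4)·L = 7920 × 31.172×10⁻⁶ m² × 1.0053 m = 0.2482 kg
f_n = ½√(k/m) = 0.5·√(6749.6/0.2482) = 0.5·√(27195) = 82.454 Hz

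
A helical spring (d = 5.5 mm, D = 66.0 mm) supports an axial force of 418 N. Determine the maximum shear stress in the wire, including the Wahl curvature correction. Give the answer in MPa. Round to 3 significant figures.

Spring index C = D/d = 66.0/5.5 = 12.0000
K_W = (4C−1)/(4C−4) + 0.615/C = 47.000/44.000 + 0.0512 = 1.1194
τ₀ = 8FD/(πd³) = 8·418·66.0/(π·5.5³) = 220704/522.68 = 422.25 MPa
τ_max = K·τ₀ = 1.1194 × 422.25 = 472.68 MPa

473 MPa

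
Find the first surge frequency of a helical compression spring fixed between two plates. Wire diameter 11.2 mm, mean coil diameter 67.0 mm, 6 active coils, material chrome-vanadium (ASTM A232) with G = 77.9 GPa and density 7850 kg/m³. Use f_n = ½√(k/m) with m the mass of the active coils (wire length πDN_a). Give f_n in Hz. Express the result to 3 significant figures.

k = Gd⁴/(8D³N_a) = (77.9×10³)(11.2⁴)/(8·67.0³·6) = 84.907 N/mm = 84907 N/m
Wire length L = πDN_a = π·67.0·6 = 1262.9 mm
m = ρ·(πd²/4)·L = 7850 × 98.52×10⁻⁶ m² × 1.2629 m = 0.97672 kg
f_n = ½√(k/m) = 0.5·√(84907/0.97672) = 0.5·√(86931) = 147.42 Hz

147 Hz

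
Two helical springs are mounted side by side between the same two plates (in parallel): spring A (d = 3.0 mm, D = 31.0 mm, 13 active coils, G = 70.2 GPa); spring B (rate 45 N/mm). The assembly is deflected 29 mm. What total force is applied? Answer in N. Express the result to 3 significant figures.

k_A = Gd⁴/(8D³N_a) = (70.2×10³)(3.0⁴)/(8·31.0³·13) = 1.8353 N/mm
Parallel: k_eq = 1.8353 + 45 = 46.835 N/mm
F = k_eq·δ = 46.835·29 = 1358.2 N

1360 N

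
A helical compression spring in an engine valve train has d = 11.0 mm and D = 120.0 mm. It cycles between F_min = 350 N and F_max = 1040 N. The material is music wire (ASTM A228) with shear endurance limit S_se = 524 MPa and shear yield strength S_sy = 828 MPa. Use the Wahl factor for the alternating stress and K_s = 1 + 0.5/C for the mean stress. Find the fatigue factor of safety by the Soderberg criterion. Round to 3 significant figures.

2.68

C = D/d = 120.0/11.0 = 10.9091; K_W = (4C−1)/(4C−4)+0.615/C = 1.1321; K_s = 1+0.5/C = 1.0458
F_a = (F_max−F_min)/2 = 345 N; F_m = (F_max+F_min)/2 = 695 N
τ_a = K_W·8F_aD/(πd³) = 1.1321 × 79.207 = 89.667 MPa
τ_m = K_s·8F_mD/(πd³) = 1.0458 × 159.56 = 166.87 MPa
Soderberg: 1/n_f = τ_a/S_se + τ_m/S_sy = 89.667/524 + 166.87/828 = 0.17112 + 0.20154 = 0.37266
n_f = 1/0.37266 = 2.683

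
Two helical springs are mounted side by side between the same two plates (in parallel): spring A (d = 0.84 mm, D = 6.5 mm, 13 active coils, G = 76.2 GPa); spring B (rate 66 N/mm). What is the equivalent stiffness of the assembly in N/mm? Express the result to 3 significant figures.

67.3 N/mm

k_A = Gd⁴/(8D³N_a) = (76.2×10³)(0.84⁴)/(8·6.5³·13) = 1.3283 N/mm
Parallel: k_eq = 1.3283 + 66 = 67.328 N/mm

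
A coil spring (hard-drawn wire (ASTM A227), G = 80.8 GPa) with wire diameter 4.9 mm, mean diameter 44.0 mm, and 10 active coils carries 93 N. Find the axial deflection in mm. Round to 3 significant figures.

k = Gd⁴/(8D³N_a) = (80.8×10³)(4.9⁴)/(8·44.0³·10) = 6.8351 N/mm
δ = F/k = 93 / 6.8351 = 13.606 mm

13.6 mm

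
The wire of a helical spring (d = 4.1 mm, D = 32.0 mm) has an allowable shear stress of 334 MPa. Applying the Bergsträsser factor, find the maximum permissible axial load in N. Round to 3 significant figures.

240 N

C = D/d = 32.0/4.1 = 7.8049
K_B = (4C+2)/(4C−3) = 33.220/28.220 = 1.1772
τ_max = K·8FD/(πd³) → F_max = τ_allow·πd³/(8DK)
F_max = 334·π·4.1³/(8·32.0·1.1772) = 72318/301.36 = 239.97 N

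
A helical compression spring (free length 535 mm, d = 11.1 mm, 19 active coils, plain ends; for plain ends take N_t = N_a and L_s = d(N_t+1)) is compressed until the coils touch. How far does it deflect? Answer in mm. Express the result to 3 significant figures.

N_t = 19; L_s = 11.1·20 = 222 mm
δ_solid = L₀ − L_s = 535 − 222 = 313 mm

313 mm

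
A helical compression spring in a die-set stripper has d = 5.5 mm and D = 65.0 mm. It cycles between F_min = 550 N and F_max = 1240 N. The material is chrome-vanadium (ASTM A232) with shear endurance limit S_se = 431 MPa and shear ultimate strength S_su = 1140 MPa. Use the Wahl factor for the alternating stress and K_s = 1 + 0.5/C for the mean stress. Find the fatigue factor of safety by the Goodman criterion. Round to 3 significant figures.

0.586

C = D/d = 65.0/5.5 = 11.8182; K_W = (4C−1)/(4C−4)+0.615/C = 1.1214; K_s = 1+0.5/C = 1.0423
F_a = (F_max−F_min)/2 = 345 N; F_m = (F_max+F_min)/2 = 895 N
τ_a = K_W·8F_aD/(πd³) = 1.1214 × 343.23 = 384.89 MPa
τ_m = K_s·8F_mD/(πd³) = 1.0423 × 890.41 = 928.08 MPa
Goodman: 1/n_f = τ_a/S_se + τ_m/S_su = 384.89/431 + 928.08/1140 = 0.89301 + 0.81410 = 1.7071
n_f = 1/1.7071 = 0.5858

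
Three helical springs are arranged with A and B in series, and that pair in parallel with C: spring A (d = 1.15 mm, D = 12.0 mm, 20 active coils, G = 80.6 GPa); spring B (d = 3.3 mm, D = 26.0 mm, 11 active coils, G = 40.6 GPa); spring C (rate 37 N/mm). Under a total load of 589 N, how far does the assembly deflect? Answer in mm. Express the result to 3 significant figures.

15.7 mm

k_A = Gd⁴/(8D³N_a) = (80.6×10³)(1.15⁴)/(8·12.0³·20) = 0.50987 N/mm
k_B = Gd⁴/(8D³N_a) = (40.6×10³)(3.3⁴)/(8·26.0³·11) = 3.113 N/mm
Springs A,B series: k_AB = 1/(1/0.50987+1/3.113) = 0.43812 N/mm; parallel with C: k_eq = 0.43812+37 = 37.438 N/mm
δ = F/k_eq = 589/37.438 = 15.733 mm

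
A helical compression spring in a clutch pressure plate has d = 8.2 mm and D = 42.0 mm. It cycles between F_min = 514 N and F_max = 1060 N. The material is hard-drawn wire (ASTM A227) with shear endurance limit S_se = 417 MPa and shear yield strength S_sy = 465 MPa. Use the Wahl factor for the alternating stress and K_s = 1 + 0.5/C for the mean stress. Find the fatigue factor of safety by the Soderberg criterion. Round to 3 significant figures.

1.90

C = D/d = 42.0/8.2 = 5.1220; K_W = (4C−1)/(4C−4)+0.615/C = 1.3020; K_s = 1+0.5/C = 1.0976
F_a = (F_max−F_min)/2 = 273 N; F_m = (F_max+F_min)/2 = 787 N
τ_a = K_W·8F_aD/(πd³) = 1.3020 × 52.955 = 68.949 MPa
τ_m = K_s·8F_mD/(πd³) = 1.0976 × 152.66 = 167.56 MPa
Soderberg: 1/n_f = τ_a/S_se + τ_m/S_sy = 68.949/417 + 167.56/465 = 0.16535 + 0.36035 = 0.52569
n_f = 1/0.52569 = 1.902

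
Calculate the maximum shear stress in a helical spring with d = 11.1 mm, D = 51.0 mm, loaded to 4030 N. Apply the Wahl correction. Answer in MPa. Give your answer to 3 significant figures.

514 MPa

Spring index C = D/d = 51.0/11.1 = 4.5946
K_W = (4C−1)/(4C−4) + 0.615/C = 17.378/14.378 + 0.1339 = 1.3425
τ₀ = 8FD/(πd³) = 8·4030·51.0/(π·11.1³) = 1.64424e+06/4296.5 = 382.69 MPa
τ_max = K·τ₀ = 1.3425 × 382.69 = 513.76 MPa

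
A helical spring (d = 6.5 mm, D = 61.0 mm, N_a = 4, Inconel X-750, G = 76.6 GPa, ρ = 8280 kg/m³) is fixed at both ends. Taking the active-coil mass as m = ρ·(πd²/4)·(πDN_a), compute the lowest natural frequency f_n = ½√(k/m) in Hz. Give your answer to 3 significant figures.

k = Gd⁴/(8D³N_a) = (76.6×10³)(6.5⁴)/(8·61.0³·4) = 18.825 N/mm = 18825 N/m
Wire length L = πDN_a = π·61.0·4 = 766.55 mm
m = ρ·(πd²/4)·L = 8280 × 33.183×10⁻⁶ m² × 0.76655 m = 0.21061 kg
f_n = ½√(k/m) = 0.5·√(18825/0.21061) = 0.5·√(89383) = 149.49 Hz

149 Hz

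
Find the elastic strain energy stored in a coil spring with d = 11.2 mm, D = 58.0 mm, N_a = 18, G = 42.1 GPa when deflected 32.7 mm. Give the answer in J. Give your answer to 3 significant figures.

12.6 J

k = Gd⁴/(8D³N_a) = (42.1×10³)(11.2⁴)/(8·58.0³·18) = 23.578 N/mm
U = ½kδ² = 0.5 × 23.578 × 32.7² = 12606 N·mm = 12.606 J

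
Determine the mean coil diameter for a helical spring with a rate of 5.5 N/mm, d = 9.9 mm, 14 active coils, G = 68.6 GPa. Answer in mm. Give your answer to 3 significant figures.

D = (Gd⁴/(8N_a·k))^(1/3) = (68.6×10³·9.9⁴/(8·14·5.5))^(1/3)
  = (1.06975e+06)^(1/3) = 102.2731 mm

102 mm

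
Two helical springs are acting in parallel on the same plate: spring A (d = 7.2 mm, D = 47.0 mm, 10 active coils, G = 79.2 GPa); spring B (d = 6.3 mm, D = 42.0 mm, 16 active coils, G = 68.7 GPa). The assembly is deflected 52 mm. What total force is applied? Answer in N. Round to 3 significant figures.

k_A = Gd⁴/(8D³N_a) = (79.2×10³)(7.2⁴)/(8·47.0³·10) = 25.625 N/mm
k_B = Gd⁴/(8D³N_a) = (68.7×10³)(6.3⁴)/(8·42.0³·16) = 11.412 N/mm
Parallel: k_eq = 25.625 + 11.412 = 37.037 N/mm
F = k_eq·δ = 37.037·52 = 1925.9 N

1930 N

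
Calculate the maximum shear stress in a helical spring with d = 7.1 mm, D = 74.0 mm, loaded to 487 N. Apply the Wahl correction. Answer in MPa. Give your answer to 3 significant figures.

Spring index C = D/d = 74.0/7.1 = 10.4225
K_W = (4C−1)/(4C−4) + 0.615/C = 40.690/37.690 + 0.0590 = 1.1386
τ₀ = 8FD/(πd³) = 8·487·74.0/(π·7.1³) = 288304/1124.4 = 256.4 MPa
τ_max = K·τ₀ = 1.1386 × 256.4 = 291.94 MPa

292 MPa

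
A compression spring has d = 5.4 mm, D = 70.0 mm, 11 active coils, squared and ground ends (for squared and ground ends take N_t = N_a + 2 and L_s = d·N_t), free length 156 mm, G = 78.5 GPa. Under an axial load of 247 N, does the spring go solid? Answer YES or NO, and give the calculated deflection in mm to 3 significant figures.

k = Gd⁴/(8D³N_a) = (78.5×10³)(5.4⁴)/(8·70.0³·11) = 2.2114 N/mm
N_t = 13; L_s = 5.4·13 = 70.2 mm; δ_solid = L₀ − L_s = 156 − 70.2 = 85.8 mm
δ = F/k = 247/2.2114 = 111.69 mm
δ ≥ δ_solid → spring goes solid

YES, δ = 112 mm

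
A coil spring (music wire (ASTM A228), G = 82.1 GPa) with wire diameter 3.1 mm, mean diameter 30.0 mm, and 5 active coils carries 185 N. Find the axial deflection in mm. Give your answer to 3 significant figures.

26.4 mm

k = Gd⁴/(8D³N_a) = (82.1×10³)(3.1⁴)/(8·30.0³·5) = 7.0205 N/mm
δ = F/k = 185 / 7.0205 = 26.352 mm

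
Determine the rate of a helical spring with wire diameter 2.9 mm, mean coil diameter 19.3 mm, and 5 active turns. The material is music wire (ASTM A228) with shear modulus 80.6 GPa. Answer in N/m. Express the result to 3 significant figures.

19800 N/m

k = Gd⁴/(8D³N_a) = (80.6×10³ × 2.9⁴) / (8 × 19.3³ × 5)
  = 5.70068e+06 / 287562 = 19.824 N/mm = 19824 N/m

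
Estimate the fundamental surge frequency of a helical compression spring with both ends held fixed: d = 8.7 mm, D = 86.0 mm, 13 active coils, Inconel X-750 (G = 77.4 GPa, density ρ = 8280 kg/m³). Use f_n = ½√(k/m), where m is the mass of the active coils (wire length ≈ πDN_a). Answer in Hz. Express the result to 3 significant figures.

k = Gd⁴/(8D³N_a) = (77.4×10³)(8.7⁴)/(8·86.0³·13) = 6.7033 N/mm = 6703.3 N/m
Wire length L = πDN_a = π·86.0·13 = 3512.3 mm
m = ρ·(πd²/4)·L = 8280 × 59.447×10⁻⁶ m² × 3.5123 m = 1.7288 kg
f_n = ½√(k/m) = 0.5·√(6703.3/1.7288) = 0.5·√(3877.4) = 31.134 Hz

31.1 Hz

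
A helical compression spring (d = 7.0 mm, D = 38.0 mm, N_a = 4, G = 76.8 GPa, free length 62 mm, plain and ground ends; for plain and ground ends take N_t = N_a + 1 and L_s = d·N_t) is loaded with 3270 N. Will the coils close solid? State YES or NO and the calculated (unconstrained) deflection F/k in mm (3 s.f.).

k = Gd⁴/(8D³N_a) = (76.8×10³)(7.0⁴)/(8·38.0³·4) = 105.02 N/mm
N_t = 5; L_s = 7.0·5 = 35 mm; δ_solid = L₀ − L_s = 62 − 35 = 27 mm
δ = F/k = 3270/105.02 = 31.138 mm
δ ≥ δ_solid → spring goes solid

YES, δ = 31.1 mm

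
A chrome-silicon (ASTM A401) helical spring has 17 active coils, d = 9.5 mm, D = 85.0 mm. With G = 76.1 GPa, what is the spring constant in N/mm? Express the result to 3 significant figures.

k = Gd⁴/(8D³N_a) = (76.1×10³ × 9.5⁴) / (8 × 85.0³ × 17)
  = 6.19839e+08 / 8.3521e+07 = 7.4214 N/mm

7.42 N/mm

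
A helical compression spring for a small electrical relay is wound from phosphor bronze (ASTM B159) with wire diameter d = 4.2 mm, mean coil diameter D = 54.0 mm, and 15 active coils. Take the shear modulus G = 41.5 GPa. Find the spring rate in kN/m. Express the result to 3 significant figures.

0.683 kN/m

k = Gd⁴/(8D³N_a) = (41.5×10³ × 4.2⁴) / (8 × 54.0³ × 15)
  = 1.29135e+07 / 1.88957e+07 = 0.68341 N/mm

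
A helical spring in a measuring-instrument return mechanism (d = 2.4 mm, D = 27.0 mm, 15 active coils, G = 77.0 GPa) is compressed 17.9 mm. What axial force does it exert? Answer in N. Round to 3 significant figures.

19.4 N

k = Gd⁴/(8D³N_a) = (77.0×10³)(2.4⁴)/(8·27.0³·15) = 1.0816 N/mm
F = k·δ = 1.0816 × 17.9 = 19.36 N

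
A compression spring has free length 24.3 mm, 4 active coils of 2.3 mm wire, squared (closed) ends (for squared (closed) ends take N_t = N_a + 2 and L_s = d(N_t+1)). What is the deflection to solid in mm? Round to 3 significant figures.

8.20 mm

N_t = 6; L_s = 2.3·7 = 16.1 mm
δ_solid = L₀ − L_s = 24.3 − 16.1 = 8.2 mm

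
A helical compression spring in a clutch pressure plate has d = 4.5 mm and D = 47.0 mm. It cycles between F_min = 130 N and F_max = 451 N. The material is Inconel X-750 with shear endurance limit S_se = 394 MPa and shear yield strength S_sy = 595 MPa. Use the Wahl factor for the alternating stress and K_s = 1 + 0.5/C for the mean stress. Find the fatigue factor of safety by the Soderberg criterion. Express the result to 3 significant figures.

0.781

C = D/d = 47.0/4.5 = 10.4444; K_W = (4C−1)/(4C−4)+0.615/C = 1.1383; K_s = 1+0.5/C = 1.0479
F_a = (F_max−F_min)/2 = 160.5 N; F_m = (F_max+F_min)/2 = 290.5 N
τ_a = K_W·8F_aD/(πd³) = 1.1383 × 210.8 = 239.96 MPa
τ_m = K_s·8F_mD/(πd³) = 1.0479 × 381.55 = 399.81 MPa
Soderberg: 1/n_f = τ_a/S_se + τ_m/S_sy = 239.96/394 + 399.81/595 = 0.60902 + 0.67195 = 1.281
n_f = 1/1.281 = 0.7807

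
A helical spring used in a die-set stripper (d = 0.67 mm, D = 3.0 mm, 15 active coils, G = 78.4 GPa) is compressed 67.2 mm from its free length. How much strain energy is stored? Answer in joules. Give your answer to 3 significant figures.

k = Gd⁴/(8D³N_a) = (78.4×10³)(0.67⁴)/(8·3.0³·15) = 4.8761 N/mm
U = ½kδ² = 0.5 × 4.8761 × 67.2² = 11010 N·mm = 11.01 J

11.0 J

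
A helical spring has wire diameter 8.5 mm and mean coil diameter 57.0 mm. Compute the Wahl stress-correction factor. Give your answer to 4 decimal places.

C = D/d = 57.0/8.5 = 6.7059
K_W = (4C−1)/(4C−4) + 0.615/C = 25.824/22.824 + 0.0917 = 1.2232

1.2232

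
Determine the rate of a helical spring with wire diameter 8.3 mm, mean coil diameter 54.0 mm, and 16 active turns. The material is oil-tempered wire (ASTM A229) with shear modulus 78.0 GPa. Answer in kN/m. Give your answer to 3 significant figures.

18.4 kN/m

k = Gd⁴/(8D³N_a) = (78.0×10³ × 8.3⁴) / (8 × 54.0³ × 16)
  = 3.70175e+08 / 2.01554e+07 = 18.366 N/mm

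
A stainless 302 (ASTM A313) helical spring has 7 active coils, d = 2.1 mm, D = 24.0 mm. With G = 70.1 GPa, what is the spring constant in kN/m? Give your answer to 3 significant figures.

1.76 kN/m

k = Gd⁴/(8D³N_a) = (70.1×10³ × 2.1⁴) / (8 × 24.0³ × 7)
  = 1.36331e+06 / 774144 = 1.7611 N/mm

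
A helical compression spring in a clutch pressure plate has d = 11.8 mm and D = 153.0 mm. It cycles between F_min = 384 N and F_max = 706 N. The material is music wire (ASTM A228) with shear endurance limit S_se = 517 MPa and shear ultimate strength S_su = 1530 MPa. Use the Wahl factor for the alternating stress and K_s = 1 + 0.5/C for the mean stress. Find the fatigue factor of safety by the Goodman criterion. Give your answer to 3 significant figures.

5.89

C = D/d = 153.0/11.8 = 12.9661; K_W = (4C−1)/(4C−4)+0.615/C = 1.1101; K_s = 1+0.5/C = 1.0386
F_a = (F_max−F_min)/2 = 161 N; F_m = (F_max+F_min)/2 = 545 N
τ_a = K_W·8F_aD/(πd³) = 1.1101 × 38.178 = 42.382 MPa
τ_m = K_s·8F_mD/(πd³) = 1.0386 × 129.24 = 134.22 MPa
Goodman: 1/n_f = τ_a/S_se + τ_m/S_su = 42.382/517 + 134.22/1530 = 0.08198 + 0.08772 = 0.1697
n_f = 1/0.1697 = 5.893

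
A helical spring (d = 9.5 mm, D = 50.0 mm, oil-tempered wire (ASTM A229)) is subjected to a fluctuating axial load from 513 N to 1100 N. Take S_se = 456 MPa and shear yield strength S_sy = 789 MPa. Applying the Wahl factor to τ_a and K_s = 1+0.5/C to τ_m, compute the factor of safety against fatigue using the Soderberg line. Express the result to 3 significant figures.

3.45

C = D/d = 50.0/9.5 = 5.2632; K_W = (4C−1)/(4C−4)+0.615/C = 1.2928; K_s = 1+0.5/C = 1.0950
F_a = (F_max−F_min)/2 = 293.5 N; F_m = (F_max+F_min)/2 = 806.5 N
τ_a = K_W·8F_aD/(πd³) = 1.2928 × 43.586 = 56.347 MPa
τ_m = K_s·8F_mD/(πd³) = 1.0950 × 119.77 = 131.15 MPa
Soderberg: 1/n_f = τ_a/S_se + τ_m/S_sy = 56.347/456 + 131.15/789 = 0.12357 + 0.16622 = 0.28979
n_f = 1/0.28979 = 3.451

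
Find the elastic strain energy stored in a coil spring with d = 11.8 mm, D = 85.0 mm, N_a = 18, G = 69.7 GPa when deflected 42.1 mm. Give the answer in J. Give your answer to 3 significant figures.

k = Gd⁴/(8D³N_a) = (69.7×10³)(11.8⁴)/(8·85.0³·18) = 15.281 N/mm
U = ½kδ² = 0.5 × 15.281 × 42.1² = 13542 N·mm = 13.542 J

13.5 J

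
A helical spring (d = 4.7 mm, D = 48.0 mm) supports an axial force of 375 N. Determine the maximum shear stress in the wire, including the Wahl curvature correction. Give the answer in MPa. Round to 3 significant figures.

504 MPa

Spring index C = D/d = 48.0/4.7 = 10.2128
K_W = (4C−1)/(4C−4) + 0.615/C = 39.851/36.851 + 0.0602 = 1.1416
τ₀ = 8FD/(πd³) = 8·375·48.0/(π·4.7³) = 144000/326.17 = 441.49 MPa
τ_max = K·τ₀ = 1.1416 × 441.49 = 504.02 MPa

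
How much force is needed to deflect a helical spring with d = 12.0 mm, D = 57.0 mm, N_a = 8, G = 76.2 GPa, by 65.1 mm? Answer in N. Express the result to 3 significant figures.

k = Gd⁴/(8D³N_a) = (76.2×10³)(12.0⁴)/(8·57.0³·8) = 133.31 N/mm
F = k·δ = 133.31 × 65.1 = 8678.7 N

8680 N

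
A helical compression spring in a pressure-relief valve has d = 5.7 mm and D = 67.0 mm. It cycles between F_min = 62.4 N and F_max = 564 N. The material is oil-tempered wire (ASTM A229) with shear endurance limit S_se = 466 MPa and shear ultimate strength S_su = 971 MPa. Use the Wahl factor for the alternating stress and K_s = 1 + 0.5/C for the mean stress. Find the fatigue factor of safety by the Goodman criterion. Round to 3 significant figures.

C = D/d = 67.0/5.7 = 11.7544; K_W = (4C−1)/(4C−4)+0.615/C = 1.1221; K_s = 1+0.5/C = 1.0425
F_a = (F_max−F_min)/2 = 250.8 N; F_m = (F_max+F_min)/2 = 313.2 N
τ_a = K_W·8F_aD/(πd³) = 1.1221 × 231.06 = 259.26 MPa
τ_m = K_s·8F_mD/(πd³) = 1.0425 × 288.54 = 300.82 MPa
Goodman: 1/n_f = τ_a/S_se + τ_m/S_su = 259.26/466 + 300.82/971 = 0.55635 + 0.30980 = 0.86615
n_f = 1/0.86615 = 1.155

1.15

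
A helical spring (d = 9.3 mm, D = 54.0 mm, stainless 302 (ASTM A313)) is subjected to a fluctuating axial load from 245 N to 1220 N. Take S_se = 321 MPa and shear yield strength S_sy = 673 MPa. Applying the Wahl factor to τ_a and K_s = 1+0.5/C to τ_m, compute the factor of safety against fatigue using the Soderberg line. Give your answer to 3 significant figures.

C = D/d = 54.0/9.3 = 5.8065; K_W = (4C−1)/(4C−4)+0.615/C = 1.2620; K_s = 1+0.5/C = 1.0861
F_a = (F_max−F_min)/2 = 487.5 N; F_m = (F_max+F_min)/2 = 732.5 N
τ_a = K_W·8F_aD/(πd³) = 1.2620 × 83.341 = 105.17 MPa
τ_m = K_s·8F_mD/(πd³) = 1.0861 × 125.23 = 136.01 MPa
Soderberg: 1/n_f = τ_a/S_se + τ_m/S_sy = 105.17/321 + 136.01/673 = 0.32764 + 0.20209 = 0.52973
n_f = 1/0.52973 = 1.888

1.89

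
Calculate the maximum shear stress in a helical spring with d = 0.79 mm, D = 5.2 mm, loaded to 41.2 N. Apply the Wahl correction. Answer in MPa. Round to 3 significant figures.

Spring index C = D/d = 5.2/0.79 = 6.5823
K_W = (4C−1)/(4C−4) + 0.615/C = 25.329/22.329 + 0.0934 = 1.2278
τ₀ = 8FD/(πd³) = 8·41.2·5.2/(π·0.79³) = 1713.92/1.5489 = 1106.5 MPa
τ_max = K·τ₀ = 1.2278 × 1106.5 = 1358.6 MPa

1360 MPa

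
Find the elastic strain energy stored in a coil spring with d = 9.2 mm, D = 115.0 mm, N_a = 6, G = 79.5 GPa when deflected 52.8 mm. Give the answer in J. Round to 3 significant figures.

k = Gd⁴/(8D³N_a) = (79.5×10³)(9.2⁴)/(8·115.0³·6) = 7.8016 N/mm
U = ½kδ² = 0.5 × 7.8016 × 52.8² = 10875 N·mm = 10.875 J

10.9 J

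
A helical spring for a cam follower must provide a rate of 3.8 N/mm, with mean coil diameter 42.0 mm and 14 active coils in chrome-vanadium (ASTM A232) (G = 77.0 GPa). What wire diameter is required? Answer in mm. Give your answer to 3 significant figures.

d = (8D³N_a·k / G)^(1/4) = (8·42.0³·14·3.8 / (77.0×10³))^0.25
  = (409.5)^0.25 = 4.4985 mm

4.50 mm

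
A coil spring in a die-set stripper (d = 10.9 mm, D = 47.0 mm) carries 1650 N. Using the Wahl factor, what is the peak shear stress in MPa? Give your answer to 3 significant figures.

Spring index C = D/d = 47.0/10.9 = 4.3119
K_W = (4C−1)/(4C−4) + 0.615/C = 16.248/13.248 + 0.1426 = 1.3691
τ₀ = 8FD/(πd³) = 8·1650·47.0/(π·10.9³) = 620400/4068.5 = 152.49 MPa
τ_max = K·τ₀ = 1.3691 × 152.49 = 208.77 MPa

209 MPa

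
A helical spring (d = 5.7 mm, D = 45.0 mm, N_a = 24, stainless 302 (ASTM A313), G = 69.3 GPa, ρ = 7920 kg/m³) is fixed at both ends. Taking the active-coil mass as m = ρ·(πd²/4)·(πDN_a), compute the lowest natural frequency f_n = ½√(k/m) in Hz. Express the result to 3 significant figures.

k = Gd⁴/(8D³N_a) = (69.3×10³)(5.7⁴)/(8·45.0³·24) = 4.1811 N/mm = 4181.1 N/m
Wire length L = πDN_a = π·45.0·24 = 3392.9 mm
m = ρ·(πd²/4)·L = 7920 × 25.518×10⁻⁶ m² × 3.3929 m = 0.68571 kg
f_n = ½√(k/m) = 0.5·√(4181.1/0.68571) = 0.5·√(6097.6) = 39.043 Hz

39.0 Hz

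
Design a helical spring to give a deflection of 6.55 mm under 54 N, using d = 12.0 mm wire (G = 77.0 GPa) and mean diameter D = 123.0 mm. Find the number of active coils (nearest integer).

13

Required rate k = F/δ = 54/6.55 = 8.2443 N/mm
N_a = Gd⁴/(8D³k) = (77.0×10³ × 12.0⁴)/(8 × 123.0³ × 8.2443)
    = 1.59667e+09 / 1.22732e+08 = 13.01 → 13 coils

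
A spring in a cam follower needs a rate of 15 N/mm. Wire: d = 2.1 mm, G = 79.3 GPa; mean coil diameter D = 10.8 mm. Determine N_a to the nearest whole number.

N_a = Gd⁴/(8D³k) = (79.3×10³ × 2.1⁴)/(8 × 10.8³ × 15)
    = 1.54223e+06 / 151165 = 10.2 → 10 coils

10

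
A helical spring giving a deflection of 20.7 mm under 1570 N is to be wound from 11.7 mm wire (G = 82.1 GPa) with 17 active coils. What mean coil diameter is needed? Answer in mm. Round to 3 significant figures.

53.0 mm

Required rate k = F/δ = 1570/20.7 = 75.845 N/mm
D = (Gd⁴/(8N_a·k))^(1/3) = (82.1×10³·11.7⁴/(8·17·75.845))^(1/3)
  = (149148)^(1/3) = 53.0322 mm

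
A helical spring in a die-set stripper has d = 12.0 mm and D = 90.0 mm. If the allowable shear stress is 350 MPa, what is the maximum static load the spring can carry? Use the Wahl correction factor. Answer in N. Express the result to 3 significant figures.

C = D/d = 90.0/12.0 = 7.5000
K_W = (4C−1)/(4C−4) + 0.615/C = 29.000/26.000 + 0.0820 = 1.1974
τ_max = K·8FD/(πd³) → F_max = τ_allow·πd³/(8DK)
F_max = 350·π·12.0³/(8·90.0·1.1974) = 1.9e+06/862.12 = 2203.9 N

2200 N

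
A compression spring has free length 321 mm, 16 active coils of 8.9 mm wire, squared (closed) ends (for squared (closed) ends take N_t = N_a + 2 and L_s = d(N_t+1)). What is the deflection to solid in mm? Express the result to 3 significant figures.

N_t = 18; L_s = 8.9·19 = 169.1 mm
δ_solid = L₀ − L_s = 321 − 169.1 = 151.9 mm

152 mm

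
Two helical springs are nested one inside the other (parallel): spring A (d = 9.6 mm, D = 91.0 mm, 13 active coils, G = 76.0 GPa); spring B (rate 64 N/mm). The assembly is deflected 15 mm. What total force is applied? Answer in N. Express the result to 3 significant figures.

1080 N

k_A = Gd⁴/(8D³N_a) = (76.0×10³)(9.6⁴)/(8·91.0³·13) = 8.2365 N/mm
Parallel: k_eq = 8.2365 + 64 = 72.236 N/mm
F = k_eq·δ = 72.236·15 = 1083.5 N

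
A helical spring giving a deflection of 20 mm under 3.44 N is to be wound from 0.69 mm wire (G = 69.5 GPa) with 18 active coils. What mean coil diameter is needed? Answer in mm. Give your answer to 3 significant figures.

8.60 mm

Required rate k = F/δ = 3.44/20 = 0.172 N/mm
D = (Gd⁴/(8N_a·k))^(1/3) = (69.5×10³·0.69⁴/(8·18·0.172))^(1/3)
  = (636.048)^(1/3) = 8.6000 mm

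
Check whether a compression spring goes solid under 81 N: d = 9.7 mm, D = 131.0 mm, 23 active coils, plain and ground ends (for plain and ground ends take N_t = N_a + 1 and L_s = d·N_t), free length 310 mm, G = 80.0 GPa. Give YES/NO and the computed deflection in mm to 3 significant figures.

k = Gd⁴/(8D³N_a) = (80.0×10³)(9.7⁴)/(8·131.0³·23) = 1.7122 N/mm
N_t = 24; L_s = 9.7·24 = 232.8 mm; δ_solid = L₀ − L_s = 310 − 232.8 = 77.2 mm
δ = F/k = 81/1.7122 = 47.309 mm
δ < δ_solid → spring does not go solid

NO, δ = 47.3 mm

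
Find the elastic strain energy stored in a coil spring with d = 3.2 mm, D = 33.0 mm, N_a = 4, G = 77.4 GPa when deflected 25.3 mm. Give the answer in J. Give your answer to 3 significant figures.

k = Gd⁴/(8D³N_a) = (77.4×10³)(3.2⁴)/(8·33.0³·4) = 7.0575 N/mm
U = ½kδ² = 0.5 × 7.0575 × 25.3² = 2258.7 N·mm = 2.2587 J

2.26 J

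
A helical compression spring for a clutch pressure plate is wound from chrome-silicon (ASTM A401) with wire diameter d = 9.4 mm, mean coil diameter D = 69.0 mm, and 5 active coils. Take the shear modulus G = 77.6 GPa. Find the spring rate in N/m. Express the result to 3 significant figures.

k = Gd⁴/(8D³N_a) = (77.6×10³ × 9.4⁴) / (8 × 69.0³ × 5)
  = 6.05861e+08 / 1.31404e+07 = 46.107 N/mm = 46107 N/m

46100 N/m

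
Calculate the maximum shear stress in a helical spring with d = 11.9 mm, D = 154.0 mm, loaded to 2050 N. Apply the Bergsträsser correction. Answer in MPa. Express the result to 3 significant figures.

Spring index C = D/d = 154.0/11.9 = 12.9412
K_B = (4C+2)/(4C−3) = 53.765/48.765 = 1.1025
τ₀ = 8FD/(πd³) = 8·2050·154.0/(π·11.9³) = 2.5256e+06/5294.1 = 477.06 MPa
τ_max = K·τ₀ = 1.1025 × 477.06 = 525.98 MPa

526 MPa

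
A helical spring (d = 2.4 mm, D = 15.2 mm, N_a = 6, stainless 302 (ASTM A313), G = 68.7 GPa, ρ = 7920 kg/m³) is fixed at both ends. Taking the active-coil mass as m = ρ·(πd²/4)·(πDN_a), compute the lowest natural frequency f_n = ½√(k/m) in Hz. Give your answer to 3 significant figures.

k = Gd⁴/(8D³N_a) = (68.7×10³)(2.4⁴)/(8·15.2³·6) = 13.522 N/mm = 13522 N/m
Wire length L = πDN_a = π·15.2·6 = 286.51 mm
m = ρ·(πd²/4)·L = 7920 × 4.5239×10⁻⁶ m² × 0.28651 m = 0.010266 kg
f_n = ½√(k/m) = 0.5·√(13522/0.010266) = 0.5·√(1.3172e+06) = 573.84 Hz

574 Hz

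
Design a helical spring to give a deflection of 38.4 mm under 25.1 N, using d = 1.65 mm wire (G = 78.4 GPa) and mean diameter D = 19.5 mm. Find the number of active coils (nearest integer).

Required rate k = F/δ = 25.1/38.4 = 0.65365 N/mm
N_a = Gd⁴/(8D³k) = (78.4×10³ × 1.65⁴)/(8 × 19.5³ × 0.65365)
    = 581101 / 38773.6 = 14.99 → 15 coils

15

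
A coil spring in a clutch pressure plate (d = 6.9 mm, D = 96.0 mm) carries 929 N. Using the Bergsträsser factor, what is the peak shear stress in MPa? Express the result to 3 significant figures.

Spring index C = D/d = 96.0/6.9 = 13.9130
K_B = (4C+2)/(4C−3) = 57.652/52.652 = 1.0950
τ₀ = 8FD/(πd³) = 8·929·96.0/(π·6.9³) = 713472/1032 = 691.32 MPa
τ_max = K·τ₀ = 1.0950 × 691.32 = 756.97 MPa

757 MPa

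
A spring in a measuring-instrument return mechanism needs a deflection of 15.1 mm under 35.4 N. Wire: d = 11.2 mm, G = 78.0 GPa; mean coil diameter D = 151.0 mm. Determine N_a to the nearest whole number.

19

Required rate k = F/δ = 35.4/15.1 = 2.3444 N/mm
N_a = Gd⁴/(8D³k) = (78.0×10³ × 11.2⁴)/(8 × 151.0³ × 2.3444)
    = 1.22735e+09 / 6.45724e+07 = 19.01 → 19 coils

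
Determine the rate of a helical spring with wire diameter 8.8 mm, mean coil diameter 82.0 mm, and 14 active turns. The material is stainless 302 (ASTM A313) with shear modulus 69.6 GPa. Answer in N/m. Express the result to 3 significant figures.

k = Gd⁴/(8D³N_a) = (69.6×10³ × 8.8⁴) / (8 × 82.0³ × 14)
  = 4.17388e+08 / 6.17532e+07 = 6.759 N/mm = 6759 N/m

6760 N/m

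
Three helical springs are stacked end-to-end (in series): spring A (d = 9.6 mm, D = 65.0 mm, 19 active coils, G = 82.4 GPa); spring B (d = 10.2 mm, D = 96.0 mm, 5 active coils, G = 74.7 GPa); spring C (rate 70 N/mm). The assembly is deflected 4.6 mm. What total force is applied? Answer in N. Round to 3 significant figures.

k_A = Gd⁴/(8D³N_a) = (82.4×10³)(9.6⁴)/(8·65.0³·19) = 16.766 N/mm
k_B = Gd⁴/(8D³N_a) = (74.7×10³)(10.2⁴)/(8·96.0³·5) = 22.848 N/mm
Series: 1/k_eq = 1/16.766 + 1/22.848 + 1/70 = 0.1177; k_eq = 8.4963 N/mm
F = k_eq·δ = 8.4963·4.6 = 39.083 N

39.1 N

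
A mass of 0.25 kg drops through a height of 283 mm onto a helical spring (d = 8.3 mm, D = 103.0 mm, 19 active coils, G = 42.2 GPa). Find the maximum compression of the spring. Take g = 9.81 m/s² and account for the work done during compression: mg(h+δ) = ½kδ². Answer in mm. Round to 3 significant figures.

k = Gd⁴/(8D³N_a) = (42.2×10³)(8.3⁴)/(8·103.0³·19) = 1.2058 N/mm
W = mg = 0.25 × 9.81 = 2.4525 N
½kδ² − Wδ − Wh = 0 → δ = (W + √(W² + 2kWh))/k
δ = (2.4525 + √(6.0148 + 1673.77))/1.2058 = (2.4525 + 40.985)/1.2058 = 36.024 mm

36.0 mm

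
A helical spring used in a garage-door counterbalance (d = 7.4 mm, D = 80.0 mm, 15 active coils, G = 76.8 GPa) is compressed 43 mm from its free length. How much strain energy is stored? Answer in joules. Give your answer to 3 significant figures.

k = Gd⁴/(8D³N_a) = (76.8×10³)(7.4⁴)/(8·80.0³·15) = 3.7483 N/mm
U = ½kδ² = 0.5 × 3.7483 × 43² = 3465.3 N·mm = 3.4653 J

3.47 J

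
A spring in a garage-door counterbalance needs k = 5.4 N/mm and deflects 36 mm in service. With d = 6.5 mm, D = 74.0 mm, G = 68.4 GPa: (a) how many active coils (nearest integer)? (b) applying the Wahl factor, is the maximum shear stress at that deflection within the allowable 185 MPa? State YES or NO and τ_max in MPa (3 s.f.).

N_a = Gd⁴/(8D³k) = (68.4×10³)(6.5⁴)/(8·74.0³·5.4) = 6.975 → N_a = 7
Actual rate k = Gd⁴/(8D³·7) = 5.3805 N/mm
Working load F = kδ = 5.3805·36 = 193.7 N
C = 74.0/6.5 = 11.3846; K_W = (4C−1)/(4C−4)+0.615/C = 1.1262
τ_max = K_W·8FD/(πd³) = 1.1262·132.91 = 149.69 MPa
τ_max ≤ 185 MPa → acceptable

(a) 7 coils; (b) YES, τ_max = 150 MPa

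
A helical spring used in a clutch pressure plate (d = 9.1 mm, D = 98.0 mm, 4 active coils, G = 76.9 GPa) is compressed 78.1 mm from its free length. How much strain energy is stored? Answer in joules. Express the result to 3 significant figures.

k = Gd⁴/(8D³N_a) = (76.9×10³)(9.1⁴)/(8·98.0³·4) = 17.509 N/mm
U = ½kδ² = 0.5 × 17.509 × 78.1² = 53399 N·mm = 53.399 J

53.4 J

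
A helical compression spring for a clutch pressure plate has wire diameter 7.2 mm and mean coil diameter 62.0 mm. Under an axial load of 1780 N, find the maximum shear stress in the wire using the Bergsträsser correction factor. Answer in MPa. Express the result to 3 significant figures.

Spring index C = D/d = 62.0/7.2 = 8.6111
K_B = (4C+2)/(4C−3) = 36.444/31.444 = 1.1590
τ₀ = 8FD/(πd³) = 8·1780·62.0/(π·7.2³) = 882880/1172.6 = 752.93 MPa
τ_max = K·τ₀ = 1.1590 × 752.93 = 872.65 MPa

873 MPa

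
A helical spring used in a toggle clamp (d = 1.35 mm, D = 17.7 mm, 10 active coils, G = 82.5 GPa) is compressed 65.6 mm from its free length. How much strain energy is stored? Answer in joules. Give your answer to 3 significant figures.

1.33 J

k = Gd⁴/(8D³N_a) = (82.5×10³)(1.35⁴)/(8·17.7³·10) = 0.6177 N/mm
U = ½kδ² = 0.5 × 0.6177 × 65.6² = 1329.1 N·mm = 1.3291 J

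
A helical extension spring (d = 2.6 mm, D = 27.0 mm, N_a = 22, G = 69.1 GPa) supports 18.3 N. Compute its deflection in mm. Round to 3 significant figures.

20.1 mm

k = Gd⁴/(8D³N_a) = (69.1×10³)(2.6⁴)/(8·27.0³·22) = 0.91152 N/mm
δ = F/k = 18.3 / 0.91152 = 20.076 mm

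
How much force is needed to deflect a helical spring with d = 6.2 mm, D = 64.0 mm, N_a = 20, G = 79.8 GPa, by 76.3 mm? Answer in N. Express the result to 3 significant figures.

215 N

k = Gd⁴/(8D³N_a) = (79.8×10³)(6.2⁴)/(8·64.0³·20) = 2.8113 N/mm
F = k·δ = 2.8113 × 76.3 = 214.5 N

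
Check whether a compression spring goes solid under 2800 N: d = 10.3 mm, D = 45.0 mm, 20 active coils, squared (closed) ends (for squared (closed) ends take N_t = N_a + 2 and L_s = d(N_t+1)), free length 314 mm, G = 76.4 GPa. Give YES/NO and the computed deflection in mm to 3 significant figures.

NO, δ = 47.5 mm

k = Gd⁴/(8D³N_a) = (76.4×10³)(10.3⁴)/(8·45.0³·20) = 58.977 N/mm
N_t = 22; L_s = 10.3·23 = 236.9 mm; δ_solid = L₀ − L_s = 314 − 236.9 = 77.1 mm
δ = F/k = 2800/58.977 = 47.476 mm
δ < δ_solid → spring does not go solid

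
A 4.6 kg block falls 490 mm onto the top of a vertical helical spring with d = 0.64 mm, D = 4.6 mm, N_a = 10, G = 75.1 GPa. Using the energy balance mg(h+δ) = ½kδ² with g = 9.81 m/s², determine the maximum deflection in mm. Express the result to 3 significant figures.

196 mm

k = Gd⁴/(8D³N_a) = (75.1×10³)(0.64⁴)/(8·4.6³·10) = 1.6181 N/mm
W = mg = 4.6 × 9.81 = 45.126 N
½kδ² − Wδ − Wh = 0 → δ = (W + √(W² + 2kWh))/k
δ = (45.126 + √(2036.4 + 71556.5))/1.6181 = (45.126 + 271.28)/1.6181 = 195.55 mm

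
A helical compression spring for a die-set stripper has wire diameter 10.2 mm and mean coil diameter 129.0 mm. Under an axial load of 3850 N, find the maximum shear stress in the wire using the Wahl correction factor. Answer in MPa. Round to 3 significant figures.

1330 MPa

Spring index C = D/d = 129.0/10.2 = 12.6471
K_W = (4C−1)/(4C−4) + 0.615/C = 49.588/46.588 + 0.0486 = 1.1130
τ₀ = 8FD/(πd³) = 8·3850·129.0/(π·10.2³) = 3.9732e+06/3333.9 = 1191.8 MPa
τ_max = K·τ₀ = 1.1130 × 1191.8 = 1326.5 MPa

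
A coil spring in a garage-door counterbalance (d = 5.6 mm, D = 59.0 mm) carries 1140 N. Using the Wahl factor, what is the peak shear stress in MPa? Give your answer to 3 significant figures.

Spring index C = D/d = 59.0/5.6 = 10.5357
K_W = (4C−1)/(4C−4) + 0.615/C = 41.143/38.143 + 0.0584 = 1.1370
τ₀ = 8FD/(πd³) = 8·1140·59.0/(π·5.6³) = 538080/551.71 = 975.29 MPa
τ_max = K·τ₀ = 1.1370 × 975.29 = 1108.9 MPa

1110 MPa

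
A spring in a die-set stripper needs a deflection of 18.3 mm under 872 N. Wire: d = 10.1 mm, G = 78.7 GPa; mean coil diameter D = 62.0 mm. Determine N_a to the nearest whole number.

9

Required rate k = F/δ = 872/18.3 = 47.65 N/mm
N_a = Gd⁴/(8D³k) = (78.7×10³ × 10.1⁴)/(8 × 62.0³ × 47.65)
    = 8.18955e+08 / 9.08512e+07 = 9.014 → 9 coils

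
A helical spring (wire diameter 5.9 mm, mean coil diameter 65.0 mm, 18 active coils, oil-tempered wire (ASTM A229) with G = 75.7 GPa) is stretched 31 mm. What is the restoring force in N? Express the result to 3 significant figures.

k = Gd⁴/(8D³N_a) = (75.7×10³)(5.9⁴)/(8·65.0³·18) = 2.3195 N/mm
F = k·δ = 2.3195 × 31 = 71.906 N

71.9 N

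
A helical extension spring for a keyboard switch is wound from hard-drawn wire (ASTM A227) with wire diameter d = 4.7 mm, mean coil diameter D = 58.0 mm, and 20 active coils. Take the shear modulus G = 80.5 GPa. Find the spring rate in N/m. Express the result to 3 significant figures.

k = Gd⁴/(8D³N_a) = (80.5×10³ × 4.7⁴) / (8 × 58.0³ × 20)
  = 3.92814e+07 / 3.12179e+07 = 1.2583 N/mm = 1258.3 N/m

1260 N/m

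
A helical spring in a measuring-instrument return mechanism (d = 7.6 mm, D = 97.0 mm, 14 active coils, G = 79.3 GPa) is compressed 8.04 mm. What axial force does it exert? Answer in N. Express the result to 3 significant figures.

k = Gd⁴/(8D³N_a) = (79.3×10³)(7.6⁴)/(8·97.0³·14) = 2.5882 N/mm
F = k·δ = 2.5882 × 8.04 = 20.809 N

20.8 N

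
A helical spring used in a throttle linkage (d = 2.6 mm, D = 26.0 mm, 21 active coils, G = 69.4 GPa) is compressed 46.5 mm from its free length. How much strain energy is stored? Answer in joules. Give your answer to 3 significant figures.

k = Gd⁴/(8D³N_a) = (69.4×10³)(2.6⁴)/(8·26.0³·21) = 1.074 N/mm
U = ½kδ² = 0.5 × 1.074 × 46.5² = 1161.2 N·mm = 1.1612 J

1.16 J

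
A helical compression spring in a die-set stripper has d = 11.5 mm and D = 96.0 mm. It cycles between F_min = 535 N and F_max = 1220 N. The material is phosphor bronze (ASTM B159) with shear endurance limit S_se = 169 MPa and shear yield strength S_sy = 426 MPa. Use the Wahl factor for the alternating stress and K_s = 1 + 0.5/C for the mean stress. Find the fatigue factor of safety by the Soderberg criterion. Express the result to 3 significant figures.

1.36

C = D/d = 96.0/11.5 = 8.3478; K_W = (4C−1)/(4C−4)+0.615/C = 1.1757; K_s = 1+0.5/C = 1.0599
F_a = (F_max−F_min)/2 = 342.5 N; F_m = (F_max+F_min)/2 = 877.5 N
τ_a = K_W·8F_aD/(πd³) = 1.1757 × 55.053 = 64.728 MPa
τ_m = K_s·8F_mD/(πd³) = 1.0599 × 141.05 = 149.5 MPa
Soderberg: 1/n_f = τ_a/S_se + τ_m/S_sy = 64.728/169 + 149.5/426 = 0.38300 + 0.35093 = 0.73393
n_f = 1/0.73393 = 1.363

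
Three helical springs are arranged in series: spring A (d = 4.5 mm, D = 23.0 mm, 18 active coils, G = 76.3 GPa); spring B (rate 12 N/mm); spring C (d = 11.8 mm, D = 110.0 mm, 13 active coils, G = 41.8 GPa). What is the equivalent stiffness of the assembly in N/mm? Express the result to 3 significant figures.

k_A = Gd⁴/(8D³N_a) = (76.3×10³)(4.5⁴)/(8·23.0³·18) = 17.858 N/mm
k_C = Gd⁴/(8D³N_a) = (41.8×10³)(11.8⁴)/(8·110.0³·13) = 5.8545 N/mm
Series: 1/k_eq = 1/17.858 + 1/12 + 1/5.8545 = 0.31014; k_eq = 3.2244 N/mm

3.22 N/mm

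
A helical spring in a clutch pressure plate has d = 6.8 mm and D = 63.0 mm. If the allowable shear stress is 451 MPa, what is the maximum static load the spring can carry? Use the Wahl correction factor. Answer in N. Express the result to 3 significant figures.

C = D/d = 63.0/6.8 = 9.2647
K_W = (4C−1)/(4C−4) + 0.615/C = 36.059/33.059 + 0.0664 = 1.1571
τ_max = K·8FD/(πd³) → F_max = τ_allow·πd³/(8DK)
F_max = 451·π·6.8³/(8·63.0·1.1571) = 4.4551e+05/583.19 = 763.91 N

764 N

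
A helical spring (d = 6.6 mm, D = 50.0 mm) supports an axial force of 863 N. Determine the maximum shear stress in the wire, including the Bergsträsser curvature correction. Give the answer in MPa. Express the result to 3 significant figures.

Spring index C = D/d = 50.0/6.6 = 7.5758
K_B = (4C+2)/(4C−3) = 32.303/27.303 = 1.1831
τ₀ = 8FD/(πd³) = 8·863·50.0/(π·6.6³) = 345200/903.2 = 382.2 MPa
τ_max = K·τ₀ = 1.1831 × 382.2 = 452.19 MPa

452 MPa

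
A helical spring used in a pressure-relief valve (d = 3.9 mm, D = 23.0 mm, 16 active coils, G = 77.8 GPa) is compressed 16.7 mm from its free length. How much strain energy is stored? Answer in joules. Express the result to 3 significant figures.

1.61 J

k = Gd⁴/(8D³N_a) = (77.8×10³)(3.9⁴)/(8·23.0³·16) = 11.557 N/mm
U = ½kδ² = 0.5 × 11.557 × 16.7² = 1611.6 N·mm = 1.6116 J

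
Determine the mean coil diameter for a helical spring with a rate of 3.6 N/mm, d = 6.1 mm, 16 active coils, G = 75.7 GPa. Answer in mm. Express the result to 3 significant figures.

61.0 mm

D = (Gd⁴/(8N_a·k))^(1/3) = (75.7×10³·6.1⁴/(8·16·3.6))^(1/3)
  = (227459)^(1/3) = 61.0428 mm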